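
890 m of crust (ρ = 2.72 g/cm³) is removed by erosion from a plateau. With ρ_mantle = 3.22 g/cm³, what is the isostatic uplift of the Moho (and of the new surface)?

Unloading: uplift u = e ρ_c/ρ_m = 890 m × 2.72/3.22 = 752 m.

752 m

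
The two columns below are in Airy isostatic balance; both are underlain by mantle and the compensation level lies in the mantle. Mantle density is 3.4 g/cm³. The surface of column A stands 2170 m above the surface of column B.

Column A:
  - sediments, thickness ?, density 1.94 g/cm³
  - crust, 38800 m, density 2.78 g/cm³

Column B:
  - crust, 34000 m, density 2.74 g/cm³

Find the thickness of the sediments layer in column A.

3950 m

Take the compensation level at the base of the deeper column (depth z_c below the surface of column A) and equate Σ ρ_i t_i down to z_c; mantle fills any gap and the z_c terms cancel.
Column A: x×1.94 + 38800×2.78 + (z_c − 38800 − x)×3.4
Column B: 2170×0 + 34000×2.74 + (z_c − 2170 − 34000)×3.4
The z_c×3.4 term appears on both sides and cancels. Collect the known terms of each column as K = Σ(ρt)_known − 3.4 × (depth of known layers): K_A = 107864 − 3.4×38800 = −24056; K_B = 93160 − 3.4×(2170 + 34000) = −29818.
Balance: K_A − x×(3.4 − 1.94) = K_B, so x = (K_A − K_B)/(3.4 − 1.94) = 5762/1.46 = 3950 m.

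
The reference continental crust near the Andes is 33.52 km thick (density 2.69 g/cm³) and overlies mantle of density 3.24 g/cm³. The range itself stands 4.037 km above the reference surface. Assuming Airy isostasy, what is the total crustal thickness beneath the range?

Root depth r = h ρ_c / (ρ_m − ρ_c) = 4.037 km × 2.69 / 0.55 = 19.74 km.
Total thickness = T + h + r = 33.52 km + 4.037 km + 19.74 km = 57.3 km.

57.3 km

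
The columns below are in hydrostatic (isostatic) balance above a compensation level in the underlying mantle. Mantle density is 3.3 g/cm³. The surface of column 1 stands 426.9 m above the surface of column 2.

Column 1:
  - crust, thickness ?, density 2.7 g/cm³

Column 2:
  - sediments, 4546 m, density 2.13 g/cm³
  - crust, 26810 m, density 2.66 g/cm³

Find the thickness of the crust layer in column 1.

Take the compensation level at the base of the deeper column (depth z_c below the surface of column 1) and equate Σ ρ_i t_i down to z_c; mantle fills any gap and the z_c terms cancel.
Column 1: x×2.7 + (z_c − 0 − x)×3.3
Column 2: 426.9×0 + 4546×2.13 + 26810×2.66 + (z_c − 426.9 − 31356)×3.3
The z_c×3.3 term appears on both sides and cancels. Collect the known terms of each column as K = Σ(ρt)_known − 3.3 × (depth of known layers): K_1 = 0 − 3.3×0 = 0; K_2 = 80997.58 − 3.3×(426.9 + 31356) = −23885.99.
Balance: K_1 − x×(3.3 − 2.7) = K_2, so x = (K_1 − K_2)/(3.3 − 2.7) = 23886/0.6 = 39800 m.

39800 m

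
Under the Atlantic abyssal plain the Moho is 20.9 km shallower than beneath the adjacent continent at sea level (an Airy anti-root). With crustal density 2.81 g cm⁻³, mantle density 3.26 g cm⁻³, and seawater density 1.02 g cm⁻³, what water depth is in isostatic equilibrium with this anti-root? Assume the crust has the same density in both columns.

5.25 km

Replacing a thickness d of crust by seawater at the top must be balanced by replacing crust with mantle at the base: d (ρ_c − ρ_w) = a (ρ_m − ρ_c).
d = a (ρ_m − ρ_c)/(ρ_c − ρ_w) = 20.9 km × 0.45/1.79 = 5.25 km.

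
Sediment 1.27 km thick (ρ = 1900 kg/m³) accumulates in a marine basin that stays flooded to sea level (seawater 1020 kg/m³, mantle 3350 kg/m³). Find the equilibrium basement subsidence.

0.48 km

Submarine loading: the sediment displaces seawater, and the subsidence is in turn flooded, so s (ρ_m − ρ_w) = t (ρ_sed − ρ_w).
s = 1.27 km × (1900 − 1020) / (3350 − 1020) = 0.48 km.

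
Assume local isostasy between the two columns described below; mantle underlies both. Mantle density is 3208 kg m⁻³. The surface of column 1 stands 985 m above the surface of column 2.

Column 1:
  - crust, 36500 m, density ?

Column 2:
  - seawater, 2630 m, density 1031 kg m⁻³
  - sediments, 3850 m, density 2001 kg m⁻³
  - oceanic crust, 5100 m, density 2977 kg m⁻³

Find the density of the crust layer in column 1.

Take the compensation level at the base of the deeper column (depth z_c below the surface of column 1) and equate Σ ρ_i t_i down to z_c; mantle fills any gap and the z_c terms cancel.
Column 1: 36500×ρ + (z_c − 36500)×3208
Column 2: 985×0 + 2630×1031 + 3850×2001 + 5100×2977 + (z_c − 985 − 11580)×3208
The z_c×3208 term appears on both sides and cancels. Collect the known terms of each column as K = Σ(ρt)_known − 3208 × (depth of known layers): K_1 = 0 − 3208×36500 = −117092000; K_2 = 25598080 − 3208×(985 + 11580) = −14710440.
Balance: K_1 + 36500×ρ = K_2, so ρ = (K_2 − K_1)/36500 = 102382000/36500 = 2800 kg m⁻³.

2800 kg m⁻³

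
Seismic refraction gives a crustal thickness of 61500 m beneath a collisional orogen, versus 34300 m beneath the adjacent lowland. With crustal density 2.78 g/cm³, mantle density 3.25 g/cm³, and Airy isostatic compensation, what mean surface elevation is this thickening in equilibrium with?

Excess crust Δ = 61500 m − 34300 m = 27200 m, split between elevation h and root r with h + r = Δ.
Airy balance ρ_c h = (ρ_m − ρ_c) r gives r = h ρ_c/(ρ_m − ρ_c), so h (1 + ρ_c/(ρ_m − ρ_c)) = Δ, i.e. h = Δ (ρ_m − ρ_c)/ρ_m.
h = 27200 m × 0.47/3.25 = 3930 m.

3930 m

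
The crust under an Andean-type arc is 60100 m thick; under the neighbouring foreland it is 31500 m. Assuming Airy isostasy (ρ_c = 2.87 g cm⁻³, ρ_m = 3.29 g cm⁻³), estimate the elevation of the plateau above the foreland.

Excess crust Δ = 60100 m − 31500 m = 28600 m, split between elevation h and root r with h + r = Δ.
Airy balance ρ_c h = (ρ_m − ρ_c) r gives r = h ρ_c/(ρ_m − ρ_c), so h (1 + ρ_c/(ρ_m − ρ_c)) = Δ, i.e. h = Δ (ρ_m − ρ_c)/ρ_m.
h = 28600 m × 0.42/3.29 = 3650 m.

3650 m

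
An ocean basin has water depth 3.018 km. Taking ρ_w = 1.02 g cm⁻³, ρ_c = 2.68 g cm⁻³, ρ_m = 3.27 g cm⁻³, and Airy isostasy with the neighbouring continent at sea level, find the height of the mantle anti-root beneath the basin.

Balancing pressure at the compensation depth: replacing crust with seawater at the top is compensated by replacing crust with mantle at the base: d (ρ_c − ρ_w) = a (ρ_m − ρ_c).
a = d (ρ_c − ρ_w)/(ρ_m − ρ_c) = 3.018 km × 1.66/0.59 = 8.49 km.

8.49 km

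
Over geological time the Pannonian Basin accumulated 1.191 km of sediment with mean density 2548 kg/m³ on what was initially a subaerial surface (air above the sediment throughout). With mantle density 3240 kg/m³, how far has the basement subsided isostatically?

0.937 km

Subaerial load: s = t ρ_sed / ρ_m = 1.191 km × 2548/3240 = 0.937 km.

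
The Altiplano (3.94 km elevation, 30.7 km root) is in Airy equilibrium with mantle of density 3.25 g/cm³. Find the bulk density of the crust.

2.88 g/cm³

ρ_c h = (ρ_m − ρ_c) r → ρ_c (h + r) = ρ_m r → ρ_c = ρ_m r / (h + r).
ρ_c = 3.25 × 30.7 km / (3.94 km + 30.7 km) = 2.88 g/cm³.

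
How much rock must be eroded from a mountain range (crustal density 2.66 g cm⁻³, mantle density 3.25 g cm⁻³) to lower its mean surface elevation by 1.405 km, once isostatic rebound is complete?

Net drop Δ = e − u = e − e ρ_c/ρ_m = e (ρ_m − ρ_c)/ρ_m.
e = Δ ρ_m/(ρ_m − ρ_c) = 1.405 km × 3.25/0.59 = 7.74 km.

7.74 km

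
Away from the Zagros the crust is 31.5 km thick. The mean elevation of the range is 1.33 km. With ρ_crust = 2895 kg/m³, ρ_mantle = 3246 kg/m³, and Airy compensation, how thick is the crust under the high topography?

43.8 km

Root depth r = h ρ_c / (ρ_m − ρ_c) = 1.33 km × 2895 / 351 = 10.97 km.
Total thickness = T + h + r = 31.5 km + 1.33 km + 10.97 km = 43.8 km.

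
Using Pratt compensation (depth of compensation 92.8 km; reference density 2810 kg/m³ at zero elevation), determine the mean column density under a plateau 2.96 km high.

2720 kg/m³

Pratt balance: ρ_ref D = ρ (D + h).
ρ = ρ_ref D/(D + h) = 2810 × 92.8 km/(92.8 km + 2.96 km) = 2720 kg/m³.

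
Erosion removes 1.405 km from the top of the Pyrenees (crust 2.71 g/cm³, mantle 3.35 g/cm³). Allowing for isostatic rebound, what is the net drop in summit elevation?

0.268 km

Rebound u = e ρ_c/ρ_m = 1.405 km × 2.71/3.35 = 1.137 km.
Net surface drop = e − u = 1.405 km − 1.137 km = e (ρ_m − ρ_c)/ρ_m = 0.268 km.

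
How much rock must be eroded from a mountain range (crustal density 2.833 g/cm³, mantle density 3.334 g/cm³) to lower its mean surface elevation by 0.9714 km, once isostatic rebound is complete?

Net drop Δ = e − u = e − e ρ_c/ρ_m = e (ρ_m − ρ_c)/ρ_m.
e = Δ ρ_m/(ρ_m − ρ_c) = 0.9714 km × 3.334/0.501 = 6.46 km.

6.46 km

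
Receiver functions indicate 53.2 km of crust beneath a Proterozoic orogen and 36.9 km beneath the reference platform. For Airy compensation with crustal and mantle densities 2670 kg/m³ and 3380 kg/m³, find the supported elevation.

3.42 km

Excess crust Δ = 53.2 km − 36.9 km = 16.3 km, split between elevation h and root r with h + r = Δ.
Airy balance ρ_c h = (ρ_m − ρ_c) r gives r = h ρ_c/(ρ_m − ρ_c), so h (1 + ρ_c/(ρ_m − ρ_c)) = Δ, i.e. h = Δ (ρ_m − ρ_c)/ρ_m.
h = 16.3 km × 710/3380 = 3.42 km.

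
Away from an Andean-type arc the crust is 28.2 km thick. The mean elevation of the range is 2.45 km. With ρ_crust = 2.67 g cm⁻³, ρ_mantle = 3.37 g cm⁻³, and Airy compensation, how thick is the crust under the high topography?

40 km

Root depth r = h ρ_c / (ρ_m − ρ_c) = 2.45 km × 2.67 / 0.7 = 9.345 km.
Total thickness = T + h + r = 28.2 km + 2.45 km + 9.345 km = 40 km.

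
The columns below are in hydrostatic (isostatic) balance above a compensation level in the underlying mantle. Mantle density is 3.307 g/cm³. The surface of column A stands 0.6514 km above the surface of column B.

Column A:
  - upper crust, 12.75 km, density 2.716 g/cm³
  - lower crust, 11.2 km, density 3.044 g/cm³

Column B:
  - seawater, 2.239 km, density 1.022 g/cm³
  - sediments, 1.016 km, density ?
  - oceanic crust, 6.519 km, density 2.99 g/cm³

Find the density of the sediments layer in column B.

Take the compensation level at the base of the deeper column (depth z_c below the surface of column A) and equate Σ ρ_i t_i down to z_c; mantle fills any gap and the z_c terms cancel.
Column A: 12.75×2.716 + 11.2×3.044 + (z_c − 23.95)×3.307
Column B: 0.6514×0 + 2.239×1.022 + 1.016×ρ + 6.519×2.99 + (z_c − 0.6514 − 9.774)×3.307
The z_c×3.307 term appears on both sides and cancels. Collect the known terms of each column as K = Σ(ρt)_known − 3.307 × (depth of known layers): K_A = 68.7218 − 3.307×23.95 = −10.48085; K_B = 21.780068 − 3.307×(0.6514 + 9.774) = −12.6967298.
Balance: K_A = K_B + 1.016×ρ, so ρ = (K_A − K_B)/1.016 = 2.21588/1.016 = 2.18 g/cm³.

2.18 g/cm³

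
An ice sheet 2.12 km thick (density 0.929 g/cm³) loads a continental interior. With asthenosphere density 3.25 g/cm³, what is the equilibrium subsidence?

0.606 km

By Archimedes' principle applied to the lithosphere: the ice load ρ_ice t is balanced by mantle displaced below, ρ_m s.
s = t ρ_ice / ρ_m = 2.12 km × 0.929/3.25 = 0.606 km.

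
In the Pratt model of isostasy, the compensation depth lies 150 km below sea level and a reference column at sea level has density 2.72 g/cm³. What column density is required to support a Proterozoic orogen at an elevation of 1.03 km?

2.7 g/cm³

Pratt balance: ρ_ref D = ρ (D + h).
ρ = ρ_ref D/(D + h) = 2.72 × 150 km/(150 km + 1.03 km) = 2.7 g/cm³.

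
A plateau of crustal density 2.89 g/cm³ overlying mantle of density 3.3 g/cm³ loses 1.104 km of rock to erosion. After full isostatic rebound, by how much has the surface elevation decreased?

0.137 km

Rebound u = e ρ_c/ρ_m = 1.104 km × 2.89/3.3 = 0.9668 km.
Net surface drop = e − u = 1.104 km − 0.9668 km = e (ρ_m − ρ_c)/ρ_m = 0.137 km.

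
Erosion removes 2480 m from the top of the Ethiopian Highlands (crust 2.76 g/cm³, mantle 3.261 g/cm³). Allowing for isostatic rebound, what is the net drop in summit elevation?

381 m

Rebound u = e ρ_c/ρ_m = 2480 m × 2.76/3.261 = 2099 m.
Net surface drop = e − u = 2480 m − 2099 m = e (ρ_m − ρ_c)/ρ_m = 381 m.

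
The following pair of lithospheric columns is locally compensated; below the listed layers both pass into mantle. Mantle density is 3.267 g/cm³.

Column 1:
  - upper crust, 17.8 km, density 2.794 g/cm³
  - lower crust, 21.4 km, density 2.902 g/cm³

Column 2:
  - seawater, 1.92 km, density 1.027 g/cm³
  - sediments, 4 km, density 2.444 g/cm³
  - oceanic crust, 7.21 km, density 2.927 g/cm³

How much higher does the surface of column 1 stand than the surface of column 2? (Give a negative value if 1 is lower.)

For any compensation level in the mantle, the mantle terms cancel and isostasy reduces to e = (Σt_1 − Σt_2) − (Σ(ρt)_1 − Σ(ρt)_2) / ρ_m.
Σt_1 = 39.2 km; Σt_2 = 13.13 km; Σ(ρt)_1 = 111.836; Σ(ρt)_2 = 32.85151 (in km·g/cm³).
e = (39.2 − 13.13) − (111.836 − 32.85151) / 3.267 = 1.89 km.

1.89 km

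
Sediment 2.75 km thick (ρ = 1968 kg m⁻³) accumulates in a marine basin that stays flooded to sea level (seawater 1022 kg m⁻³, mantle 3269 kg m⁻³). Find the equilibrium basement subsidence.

1.16 km

Submarine loading: the sediment displaces seawater, and the subsidence is in turn flooded, so s (ρ_m − ρ_w) = t (ρ_sed − ρ_w).
s = 2.75 km × (1968 − 1022) / (3269 − 1022) = 1.16 km.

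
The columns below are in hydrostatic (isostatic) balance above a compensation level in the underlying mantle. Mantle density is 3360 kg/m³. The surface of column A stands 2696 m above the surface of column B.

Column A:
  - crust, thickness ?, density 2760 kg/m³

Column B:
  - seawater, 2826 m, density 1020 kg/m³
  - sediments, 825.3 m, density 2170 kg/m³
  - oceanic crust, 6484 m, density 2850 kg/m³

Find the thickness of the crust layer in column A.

33300 m

Take the compensation level at the base of the deeper column (depth z_c below the surface of column A) and equate Σ ρ_i t_i down to z_c; mantle fills any gap and the z_c terms cancel.
Column A: x×2760 + (z_c − 0 − x)×3360
Column B: 2696×0 + 2826×1020 + 825.3×2170 + 6484×2850 + (z_c − 2696 − 10135.3)×3360
The z_c×3360 term appears on both sides and cancels. Collect the known terms of each column as K = Σ(ρt)_known − 3360 × (depth of known layers): K_A = 0 − 3360×0 = 0; K_B = 23152821 − 3360×(2696 + 10135.3) = −19960347.
Balance: K_A − x×(3360 − 2760) = K_B, so x = (K_A − K_B)/(3360 − 2760) = 19960300/600 = 33300 m.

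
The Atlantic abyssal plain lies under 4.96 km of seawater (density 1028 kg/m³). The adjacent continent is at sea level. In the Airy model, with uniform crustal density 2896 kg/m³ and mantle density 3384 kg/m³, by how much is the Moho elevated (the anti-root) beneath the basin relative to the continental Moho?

Isostatic balance requires: replacing crust with seawater at the top is compensated by replacing crust with mantle at the base: d (ρ_c − ρ_w) = a (ρ_m − ρ_c).
a = d (ρ_c − ρ_w)/(ρ_m − ρ_c) = 4.96 km × 1868/488 = 19 km.

19 km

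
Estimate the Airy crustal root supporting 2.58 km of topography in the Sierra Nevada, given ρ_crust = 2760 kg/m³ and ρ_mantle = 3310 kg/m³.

For local isostatic compensation: the weight of the topography is balanced by the buoyancy of the root, ρ_c h = (ρ_m − ρ_c) r.
r = h · ρ_c / (ρ_m − ρ_c) = 2.58 km × 2760 / (3310 − 2760) = 12.9 km.

12.9 km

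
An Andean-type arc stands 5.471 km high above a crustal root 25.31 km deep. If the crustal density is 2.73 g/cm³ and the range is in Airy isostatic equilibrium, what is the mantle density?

Airy balance: ρ_c h = (ρ_m − ρ_c) r → ρ_m = ρ_c (1 + h/r).
ρ_m = 2.73 × (1 + 5.471 km/25.31 km) = 3.32 g/cm³.

3.32 g/cm³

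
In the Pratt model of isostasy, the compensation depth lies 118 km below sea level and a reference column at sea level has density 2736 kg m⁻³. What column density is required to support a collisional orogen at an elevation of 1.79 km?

Pratt balance: ρ_ref D = ρ (D + h).
ρ = ρ_ref D/(D + h) = 2736 × 118 km/(118 km + 1.79 km) = 2700 kg m⁻³.

2700 kg m⁻³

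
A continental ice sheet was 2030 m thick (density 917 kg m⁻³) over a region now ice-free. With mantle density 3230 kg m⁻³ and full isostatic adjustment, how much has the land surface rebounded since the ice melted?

576 m

Removing the load lets mantle flow back in; uplift u satisfies ρ_ice t = ρ_m u.
u = t ρ_ice/ρ_m = 2030 m × 917/3230 = 576 m.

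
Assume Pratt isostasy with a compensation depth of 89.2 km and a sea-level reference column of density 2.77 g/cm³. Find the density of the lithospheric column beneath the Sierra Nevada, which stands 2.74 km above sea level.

2.69 g/cm³

Pratt balance: ρ_ref D = ρ (D + h).
ρ = ρ_ref D/(D + h) = 2.77 × 89.2 km/(89.2 km + 2.74 km) = 2.69 g/cm³.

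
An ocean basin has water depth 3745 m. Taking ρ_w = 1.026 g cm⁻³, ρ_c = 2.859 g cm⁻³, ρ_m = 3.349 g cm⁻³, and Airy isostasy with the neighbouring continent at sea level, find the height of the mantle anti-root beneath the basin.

14000 m

Isostatic balance requires: replacing crust with seawater at the top is compensated by replacing crust with mantle at the base: d (ρ_c − ρ_w) = a (ρ_m − ρ_c).
a = d (ρ_c − ρ_w)/(ρ_m − ρ_c) = 3745 m × 1.833/0.49 = 14000 m.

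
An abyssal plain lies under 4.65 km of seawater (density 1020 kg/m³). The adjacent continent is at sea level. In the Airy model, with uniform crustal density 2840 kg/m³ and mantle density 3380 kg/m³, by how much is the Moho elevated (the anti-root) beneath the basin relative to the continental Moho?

Isostatic balance requires: replacing crust with seawater at the top is compensated by replacing crust with mantle at the base: d (ρ_c − ρ_w) = a (ρ_m − ρ_c).
a = d (ρ_c − ρ_w)/(ρ_m − ρ_c) = 4.65 km × 1820/540 = 15.7 km.

15.7 km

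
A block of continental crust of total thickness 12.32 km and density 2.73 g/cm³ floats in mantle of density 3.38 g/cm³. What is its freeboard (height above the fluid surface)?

2.37 km

Floating equilibrium: submerged depth d = t ρ_obj/ρ_fluid = 12.32 km × 2.73/3.38 = 9.951 km.
Freeboard = t − d = 12.32 km − 9.951 km = 2.37 km.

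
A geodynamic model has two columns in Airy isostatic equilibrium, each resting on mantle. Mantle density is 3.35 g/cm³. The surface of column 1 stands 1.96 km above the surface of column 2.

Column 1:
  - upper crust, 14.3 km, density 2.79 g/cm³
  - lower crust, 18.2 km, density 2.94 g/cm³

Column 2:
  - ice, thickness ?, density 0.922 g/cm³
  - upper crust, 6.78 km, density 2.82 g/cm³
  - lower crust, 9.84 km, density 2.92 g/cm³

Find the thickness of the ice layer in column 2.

Take the compensation level at the base of the deeper column (depth z_c below the surface of column 1) and equate Σ ρ_i t_i down to z_c; mantle fills any gap and the z_c terms cancel.
Column 1: 14.3×2.79 + 18.2×2.94 + (z_c − 32.5)×3.35
Column 2: 1.96×0 + x×0.922 + 6.78×2.82 + 9.84×2.92 + (z_c − 1.96 − 16.62 − x)×3.35
The z_c×3.35 term appears on both sides and cancels. Collect the known terms of each column as K = Σ(ρt)_known − 3.35 × (depth of known layers): K_1 = 93.405 − 3.35×32.5 = −15.47; K_2 = 47.8524 − 3.35×(1.96 + 16.62) = −14.3906.
Balance: K_1 = K_2 − x×(3.35 − 0.922), so x = (K_2 − K_1)/(3.35 − 0.922) = 1.0794/2.428 = 0.445 km.

0.445 km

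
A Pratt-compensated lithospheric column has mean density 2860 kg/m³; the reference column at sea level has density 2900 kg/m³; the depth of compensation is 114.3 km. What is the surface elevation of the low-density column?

ρ_ref D = ρ (D + h) → h = D (ρ_ref − ρ)/ρ.
h = 114.3 km × (2900 − 2860)/2860 = 1.6 km.

1.6 km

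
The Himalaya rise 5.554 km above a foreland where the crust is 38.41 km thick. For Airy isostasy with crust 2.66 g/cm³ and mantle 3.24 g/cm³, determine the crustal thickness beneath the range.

Root depth r = h ρ_c / (ρ_m − ρ_c) = 5.554 km × 2.66 / 0.58 = 25.47 km.
Total thickness = T + h + r = 38.41 km + 5.554 km + 25.47 km = 69.4 km.

69.4 km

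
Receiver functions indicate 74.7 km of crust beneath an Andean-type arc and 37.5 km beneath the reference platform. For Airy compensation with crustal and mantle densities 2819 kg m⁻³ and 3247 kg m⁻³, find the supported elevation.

Excess crust Δ = 74.7 km − 37.5 km = 37.2 km, split between elevation h and root r with h + r = Δ.
Airy balance ρ_c h = (ρ_m − ρ_c) r gives r = h ρ_c/(ρ_m − ρ_c), so h (1 + ρ_c/(ρ_m − ρ_c)) = Δ, i.e. h = Δ (ρ_m − ρ_c)/ρ_m.
h = 37.2 km × 428/3247 = 4.9 km.

4.9 km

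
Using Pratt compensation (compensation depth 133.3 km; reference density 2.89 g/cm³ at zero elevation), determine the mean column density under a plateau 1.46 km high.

Pratt balance: ρ_ref D = ρ (D + h).
ρ = ρ_ref D/(D + h) = 2.89 × 133.3 km/(133.3 km + 1.46 km) = 2.86 g/cm³.

2.86 g/cm³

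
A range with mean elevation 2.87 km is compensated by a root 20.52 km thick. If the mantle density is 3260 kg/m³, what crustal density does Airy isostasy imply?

ρ_c h = (ρ_m − ρ_c) r → ρ_c (h + r) = ρ_m r → ρ_c = ρ_m r / (h + r).
ρ_c = 3260 × 20.52 km / (2.87 km + 20.52 km) = 2860 kg/m³.

2860 kg/m³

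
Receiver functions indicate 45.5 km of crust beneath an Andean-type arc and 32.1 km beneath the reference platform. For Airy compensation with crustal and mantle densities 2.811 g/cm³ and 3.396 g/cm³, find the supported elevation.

2.31 km

Excess crust Δ = 45.5 km − 32.1 km = 13.4 km, split between elevation h and root r with h + r = Δ.
Airy balance ρ_c h = (ρ_m − ρ_c) r gives r = h ρ_c/(ρ_m − ρ_c), so h (1 + ρ_c/(ρ_m − ρ_c)) = Δ, i.e. h = Δ (ρ_m − ρ_c)/ρ_m.
h = 13.4 km × 0.585/3.396 = 2.31 km.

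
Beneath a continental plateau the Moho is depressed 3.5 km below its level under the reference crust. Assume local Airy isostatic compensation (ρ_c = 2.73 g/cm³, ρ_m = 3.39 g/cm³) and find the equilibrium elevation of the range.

0.846 km

Equating mass per unit area of the two columns: ρ_c h = (ρ_m − ρ_c) r.
h = r (ρ_m − ρ_c) / ρ_c = 3.5 km × (3.39 − 2.73) / 2.73 = 0.846 km.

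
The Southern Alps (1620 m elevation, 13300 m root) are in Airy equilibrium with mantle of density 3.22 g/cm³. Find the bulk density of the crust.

2.87 g/cm³

ρ_c h = (ρ_m − ρ_c) r → ρ_c (h + r) = ρ_m r → ρ_c = ρ_m r / (h + r).
ρ_c = 3.22 × 13300 m / (1620 m + 13300 m) = 2.87 g/cm³.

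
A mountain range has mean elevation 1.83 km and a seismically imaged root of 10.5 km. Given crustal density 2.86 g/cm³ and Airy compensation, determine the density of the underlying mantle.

Airy balance: ρ_c h = (ρ_m − ρ_c) r → ρ_m = ρ_c (1 + h/r).
ρ_m = 2.86 × (1 + 1.83 km/10.5 km) = 3.36 g/cm³.

3.36 g/cm³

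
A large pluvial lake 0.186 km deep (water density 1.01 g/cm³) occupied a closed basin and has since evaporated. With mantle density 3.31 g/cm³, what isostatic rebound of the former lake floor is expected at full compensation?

0.0568 km

u = d ρ_w/ρ_m = 0.186 km × 1.01/3.31 = 0.0568 km.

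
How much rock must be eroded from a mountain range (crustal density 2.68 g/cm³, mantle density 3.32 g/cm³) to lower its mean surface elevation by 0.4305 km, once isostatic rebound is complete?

2.23 km

Net drop Δ = e − u = e − e ρ_c/ρ_m = e (ρ_m − ρ_c)/ρ_m.
e = Δ ρ_m/(ρ_m − ρ_c) = 0.4305 km × 3.32/0.64 = 2.23 km.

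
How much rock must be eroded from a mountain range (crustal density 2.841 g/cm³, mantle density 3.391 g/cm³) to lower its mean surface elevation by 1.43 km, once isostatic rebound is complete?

8.82 km

Net drop Δ = e − u = e − e ρ_c/ρ_m = e (ρ_m − ρ_c)/ρ_m.
e = Δ ρ_m/(ρ_m − ρ_c) = 1.43 km × 3.391/0.55 = 8.82 km.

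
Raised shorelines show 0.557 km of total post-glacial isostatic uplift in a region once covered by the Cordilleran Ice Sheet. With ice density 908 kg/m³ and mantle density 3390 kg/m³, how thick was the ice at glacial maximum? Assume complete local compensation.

2.08 km

u = t ρ_ice/ρ_m → t = u ρ_m/ρ_ice = 0.557 km × 3390/908 = 2.08 km.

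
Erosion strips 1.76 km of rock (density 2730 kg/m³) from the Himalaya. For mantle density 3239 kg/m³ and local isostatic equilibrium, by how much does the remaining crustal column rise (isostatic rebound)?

Unloading: uplift u = e ρ_c/ρ_m = 1.76 km × 2730/3239 = 1.48 km.

1.48 km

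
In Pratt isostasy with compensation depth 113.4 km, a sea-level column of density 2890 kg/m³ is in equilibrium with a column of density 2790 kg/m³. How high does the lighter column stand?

4.06 km

ρ_ref D = ρ (D + h) → h = D (ρ_ref − ρ)/ρ.
h = 113.4 km × (2890 − 2790)/2790 = 4.06 km.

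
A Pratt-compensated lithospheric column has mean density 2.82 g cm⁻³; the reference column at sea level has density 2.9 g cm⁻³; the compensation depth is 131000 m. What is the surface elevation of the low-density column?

3720 m

ρ_ref D = ρ (D + h) → h = D (ρ_ref − ρ)/ρ.
h = 131000 m × (2.9 − 2.82)/2.82 = 3720 m.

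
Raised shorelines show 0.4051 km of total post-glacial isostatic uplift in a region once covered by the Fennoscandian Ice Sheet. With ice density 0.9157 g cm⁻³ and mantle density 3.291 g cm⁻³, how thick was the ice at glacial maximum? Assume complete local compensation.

u = t ρ_ice/ρ_m → t = u ρ_m/ρ_ice = 0.4051 km × 3.291/0.9157 = 1.46 km.

1.46 km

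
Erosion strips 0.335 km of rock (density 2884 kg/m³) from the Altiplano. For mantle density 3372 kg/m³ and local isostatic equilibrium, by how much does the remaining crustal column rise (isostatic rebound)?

0.287 km

Unloading: uplift u = e ρ_c/ρ_m = 0.335 km × 2884/3372 = 0.287 km.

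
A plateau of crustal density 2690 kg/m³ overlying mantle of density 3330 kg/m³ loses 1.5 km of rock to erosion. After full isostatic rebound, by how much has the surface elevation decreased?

Rebound u = e ρ_c/ρ_m = 1.5 km × 2690/3330 = 1.212 km.
Net surface drop = e − u = 1.5 km − 1.212 km = e (ρ_m − ρ_c)/ρ_m = 0.288 km.

0.288 km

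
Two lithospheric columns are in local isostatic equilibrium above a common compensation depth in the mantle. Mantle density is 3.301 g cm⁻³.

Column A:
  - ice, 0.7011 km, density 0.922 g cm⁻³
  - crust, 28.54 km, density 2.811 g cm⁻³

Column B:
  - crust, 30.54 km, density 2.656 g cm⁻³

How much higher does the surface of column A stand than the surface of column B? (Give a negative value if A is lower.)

For any compensation level in the mantle, the mantle terms cancel and isostasy reduces to e = (Σt_A − Σt_B) − (Σ(ρt)_A − Σ(ρt)_B) / ρ_m.
Σt_A = 29.2411 km; Σt_B = 30.54 km; Σ(ρt)_A = 80.8723542; Σ(ρt)_B = 81.11424 (in km·g cm⁻³).
e = (29.2411 − 30.54) − (80.8723542 − 81.11424) / 3.301 = −1.23 km.

−1.23 km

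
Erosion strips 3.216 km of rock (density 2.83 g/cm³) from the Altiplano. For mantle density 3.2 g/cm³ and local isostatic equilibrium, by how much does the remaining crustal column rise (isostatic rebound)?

Unloading: uplift u = e ρ_c/ρ_m = 3.216 km × 2.83/3.2 = 2.84 km.

2.84 km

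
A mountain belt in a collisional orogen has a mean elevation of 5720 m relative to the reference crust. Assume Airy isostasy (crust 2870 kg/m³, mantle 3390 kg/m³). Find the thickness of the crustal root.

31600 m

By Archimedes' principle applied to the lithosphere: the weight of the topography is balanced by the buoyancy of the root, ρ_c h = (ρ_m − ρ_c) r.
r = h · ρ_c / (ρ_m − ρ_c) = 5720 m × 2870 / (3390 − 2870) = 31600 m.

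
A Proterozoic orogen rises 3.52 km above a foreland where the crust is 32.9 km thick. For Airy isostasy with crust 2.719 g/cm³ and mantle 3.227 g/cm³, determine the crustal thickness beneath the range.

55.3 km

Root depth r = h ρ_c / (ρ_m − ρ_c) = 3.52 km × 2.719 / 0.508 = 18.84 km.
Total thickness = T + h + r = 32.9 km + 3.52 km + 18.84 km = 55.3 km.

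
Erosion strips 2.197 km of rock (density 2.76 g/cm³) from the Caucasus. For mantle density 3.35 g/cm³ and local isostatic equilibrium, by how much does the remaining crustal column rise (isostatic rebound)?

1.81 km

Unloading: uplift u = e ρ_c/ρ_m = 2.197 km × 2.76/3.35 = 1.81 km.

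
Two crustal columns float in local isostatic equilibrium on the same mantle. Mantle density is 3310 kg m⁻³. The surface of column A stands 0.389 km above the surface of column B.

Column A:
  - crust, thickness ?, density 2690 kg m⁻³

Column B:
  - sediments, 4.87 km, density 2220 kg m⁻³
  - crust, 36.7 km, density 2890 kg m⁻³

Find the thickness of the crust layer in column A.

35.5 km

Take the compensation level at the base of the deeper column (depth z_c below the surface of column A) and equate Σ ρ_i t_i down to z_c; mantle fills any gap and the z_c terms cancel.
Column A: x×2690 + (z_c − 0 − x)×3310
Column B: 0.389×0 + 4.87×2220 + 36.7×2890 + (z_c − 0.389 − 41.57)×3310
The z_c×3310 term appears on both sides and cancels. Collect the known terms of each column as K = Σ(ρt)_known − 3310 × (depth of known layers): K_A = 0 − 3310×0 = 0; K_B = 116874.4 − 3310×(0.389 + 41.57) = −22009.89.
Balance: K_A − x×(3310 − 2690) = K_B, so x = (K_A − K_B)/(3310 − 2690) = 22009.9/620 = 35.5 km.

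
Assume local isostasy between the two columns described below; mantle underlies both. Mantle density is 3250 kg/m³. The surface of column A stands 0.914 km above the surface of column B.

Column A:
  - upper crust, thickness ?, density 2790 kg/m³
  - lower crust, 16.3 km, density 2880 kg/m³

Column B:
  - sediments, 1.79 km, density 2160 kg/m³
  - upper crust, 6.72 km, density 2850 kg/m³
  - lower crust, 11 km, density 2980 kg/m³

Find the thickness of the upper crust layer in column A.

9.89 km

Take the compensation level at the base of the deeper column (depth z_c below the surface of column A) and equate Σ ρ_i t_i down to z_c; mantle fills any gap and the z_c terms cancel.
Column A: x×2790 + 16.3×2880 + (z_c − 16.3 − x)×3250
Column B: 0.914×0 + 1.79×2160 + 6.72×2850 + 11×2980 + (z_c − 0.914 − 19.51)×3250
The z_c×3250 term appears on both sides and cancels. Collect the known terms of each column as K = Σ(ρt)_known − 3250 × (depth of known layers): K_A = 46944 − 3250×16.3 = −6031; K_B = 55798.4 − 3250×(0.914 + 19.51) = −10579.6.
Balance: K_A − x×(3250 − 2790) = K_B, so x = (K_A − K_B)/(3250 − 2790) = 4548.6/460 = 9.89 km.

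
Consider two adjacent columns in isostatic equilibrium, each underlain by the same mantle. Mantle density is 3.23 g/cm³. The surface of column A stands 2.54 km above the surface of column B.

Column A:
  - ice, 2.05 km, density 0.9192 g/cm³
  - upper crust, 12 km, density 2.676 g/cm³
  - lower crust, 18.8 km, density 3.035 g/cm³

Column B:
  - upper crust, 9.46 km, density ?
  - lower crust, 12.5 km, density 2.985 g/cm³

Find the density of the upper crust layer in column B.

Take the compensation level at the base of the deeper column (depth z_c below the surface of column A) and equate Σ ρ_i t_i down to z_c; mantle fills any gap and the z_c terms cancel.
Column A: 2.05×0.9192 + 12×2.676 + 18.8×3.035 + (z_c − 32.85)×3.23
Column B: 2.54×0 + 9.46×ρ + 12.5×2.985 + (z_c − 2.54 − 21.96)×3.23
The z_c×3.23 term appears on both sides and cancels. Collect the known terms of each column as K = Σ(ρt)_known − 3.23 × (depth of known layers): K_A = 91.05436 − 3.23×32.85 = −15.05114; K_B = 37.3125 − 3.23×(2.54 + 21.96) = −41.8225.
Balance: K_A = K_B + 9.46×ρ, so ρ = (K_A − K_B)/9.46 = 26.7714/9.46 = 2.83 g/cm³.

2.83 g/cm³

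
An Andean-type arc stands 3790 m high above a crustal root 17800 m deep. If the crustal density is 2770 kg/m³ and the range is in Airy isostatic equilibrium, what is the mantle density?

Airy balance: ρ_c h = (ρ_m − ρ_c) r → ρ_m = ρ_c (1 + h/r).
ρ_m = 2770 × (1 + 3790 m/17800 m) = 3360 kg/m³.

3360 kg/m³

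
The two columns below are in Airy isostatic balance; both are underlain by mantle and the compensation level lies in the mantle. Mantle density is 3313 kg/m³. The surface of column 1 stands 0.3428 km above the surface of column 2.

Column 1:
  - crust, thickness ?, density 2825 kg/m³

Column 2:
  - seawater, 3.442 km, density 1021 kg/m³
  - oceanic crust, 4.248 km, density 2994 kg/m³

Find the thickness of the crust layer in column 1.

Take the compensation level at the base of the deeper column (depth z_c below the surface of column 1) and equate Σ ρ_i t_i down to z_c; mantle fills any gap and the z_c terms cancel.
Column 1: x×2825 + (z_c − 0 − x)×3313
Column 2: 0.3428×0 + 3.442×1021 + 4.248×2994 + (z_c − 0.3428 − 7.69)×3313
The z_c×3313 term appears on both sides and cancels. Collect the known terms of each column as K = Σ(ρt)_known − 3313 × (depth of known layers): K_1 = 0 − 3313×0 = 0; K_2 = 16232.794 − 3313×(0.3428 + 7.69) = −10379.8724.
Balance: K_1 − x×(3313 − 2825) = K_2, so x = (K_1 − K_2)/(3313 − 2825) = 10379.9/488 = 21.3 km.

21.3 km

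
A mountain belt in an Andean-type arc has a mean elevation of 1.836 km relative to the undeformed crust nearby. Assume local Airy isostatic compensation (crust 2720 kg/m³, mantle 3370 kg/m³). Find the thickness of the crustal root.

Equating mass per unit area of the two columns: the weight of the topography is balanced by the buoyancy of the root, ρ_c h = (ρ_m − ρ_c) r.
r = h · ρ_c / (ρ_m − ρ_c) = 1.836 km × 2720 / (3370 − 2720) = 7.68 km.

7.68 km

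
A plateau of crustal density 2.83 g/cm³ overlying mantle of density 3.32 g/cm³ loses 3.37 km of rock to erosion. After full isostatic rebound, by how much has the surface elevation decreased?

0.497 km

Rebound u = e ρ_c/ρ_m = 3.37 km × 2.83/3.32 = 2.873 km.
Net surface drop = e − u = 3.37 km − 2.873 km = e (ρ_m − ρ_c)/ρ_m = 0.497 km.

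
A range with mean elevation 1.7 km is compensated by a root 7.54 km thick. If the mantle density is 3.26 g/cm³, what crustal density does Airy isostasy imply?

2.66 g/cm³

ρ_c h = (ρ_m − ρ_c) r → ρ_c (h + r) = ρ_m r → ρ_c = ρ_m r / (h + r).
ρ_c = 3.26 × 7.54 km / (1.7 km + 7.54 km) = 2.66 g/cm³.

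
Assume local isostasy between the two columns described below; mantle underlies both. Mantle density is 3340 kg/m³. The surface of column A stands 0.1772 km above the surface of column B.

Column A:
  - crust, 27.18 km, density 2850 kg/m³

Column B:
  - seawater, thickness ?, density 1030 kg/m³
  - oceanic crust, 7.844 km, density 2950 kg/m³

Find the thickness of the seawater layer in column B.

Take the compensation level at the base of the deeper column (depth z_c below the surface of column A) and equate Σ ρ_i t_i down to z_c; mantle fills any gap and the z_c terms cancel.
Column A: 27.18×2850 + (z_c − 27.18)×3340
Column B: 0.1772×0 + x×1030 + 7.844×2950 + (z_c − 0.1772 − 7.844 − x)×3340
The z_c×3340 term appears on both sides and cancels. Collect the known terms of each column as K = Σ(ρt)_known − 3340 × (depth of known layers): K_A = 77463 − 3340×27.18 = −13318.2; K_B = 23139.8 − 3340×(0.1772 + 7.844) = −3651.008.
Balance: K_A = K_B − x×(3340 − 1030), so x = (K_B − K_A)/(3340 − 1030) = 9667.19/2310 = 4.18 km.

4.18 km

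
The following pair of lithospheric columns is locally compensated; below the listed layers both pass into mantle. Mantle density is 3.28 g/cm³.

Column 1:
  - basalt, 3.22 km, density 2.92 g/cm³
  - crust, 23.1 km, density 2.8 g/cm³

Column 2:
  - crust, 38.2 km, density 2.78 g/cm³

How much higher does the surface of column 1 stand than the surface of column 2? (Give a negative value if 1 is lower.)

−2.09 km

For any compensation level in the mantle, the mantle terms cancel and isostasy reduces to e = (Σt_1 − Σt_2) − (Σ(ρt)_1 − Σ(ρt)_2) / ρ_m.
Σt_1 = 26.32 km; Σt_2 = 38.2 km; Σ(ρt)_1 = 74.0824; Σ(ρt)_2 = 106.196 (in km·g/cm³).
e = (26.32 − 38.2) − (74.0824 − 106.196) / 3.28 = −2.09 km.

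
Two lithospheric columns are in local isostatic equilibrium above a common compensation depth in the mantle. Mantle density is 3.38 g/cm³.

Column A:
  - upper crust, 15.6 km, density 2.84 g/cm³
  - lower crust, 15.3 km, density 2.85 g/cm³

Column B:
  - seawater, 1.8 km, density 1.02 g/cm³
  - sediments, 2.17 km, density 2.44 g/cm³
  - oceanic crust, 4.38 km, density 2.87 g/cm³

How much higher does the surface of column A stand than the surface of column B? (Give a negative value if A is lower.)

2.37 km

For any compensation level in the mantle, the mantle terms cancel and isostasy reduces to e = (Σt_A − Σt_B) − (Σ(ρt)_A − Σ(ρt)_B) / ρ_m.
Σt_A = 30.9 km; Σt_B = 8.35 km; Σ(ρt)_A = 87.909; Σ(ρt)_B = 19.7014 (in km·g/cm³).
e = (30.9 − 8.35) − (87.909 − 19.7014) / 3.38 = 2.37 km.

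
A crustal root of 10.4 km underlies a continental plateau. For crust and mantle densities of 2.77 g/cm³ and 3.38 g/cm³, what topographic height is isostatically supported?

Balancing pressure at the compensation depth: ρ_c h = (ρ_m − ρ_c) r.
h = r (ρ_m − ρ_c) / ρ_c = 10.4 km × (3.38 − 2.77) / 2.77 = 2.29 km.

2.29 km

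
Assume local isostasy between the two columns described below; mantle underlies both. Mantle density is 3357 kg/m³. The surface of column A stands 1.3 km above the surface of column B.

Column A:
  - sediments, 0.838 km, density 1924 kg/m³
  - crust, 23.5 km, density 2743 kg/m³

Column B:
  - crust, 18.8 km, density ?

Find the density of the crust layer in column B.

Take the compensation level at the base of the deeper column (depth z_c below the surface of column A) and equate Σ ρ_i t_i down to z_c; mantle fills any gap and the z_c terms cancel.
Column A: 0.838×1924 + 23.5×2743 + (z_c − 24.338)×3357
Column B: 1.3×0 + 18.8×ρ + (z_c − 1.3 − 18.8)×3357
The z_c×3357 term appears on both sides and cancels. Collect the known terms of each column as K = Σ(ρt)_known − 3357 × (depth of known layers): K_A = 66072.812 − 3357×24.338 = −15629.854; K_B = 0 − 3357×(1.3 + 18.8) = −67475.7.
Balance: K_A = K_B + 18.8×ρ, so ρ = (K_A − K_B)/18.8 = 51845.8/18.8 = 2760 kg/m³.

2760 kg/m³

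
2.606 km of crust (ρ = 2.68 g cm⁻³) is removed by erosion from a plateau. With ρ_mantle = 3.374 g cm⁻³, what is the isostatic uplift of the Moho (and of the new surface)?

2.07 km

Unloading: uplift u = e ρ_c/ρ_m = 2.606 km × 2.68/3.374 = 2.07 km.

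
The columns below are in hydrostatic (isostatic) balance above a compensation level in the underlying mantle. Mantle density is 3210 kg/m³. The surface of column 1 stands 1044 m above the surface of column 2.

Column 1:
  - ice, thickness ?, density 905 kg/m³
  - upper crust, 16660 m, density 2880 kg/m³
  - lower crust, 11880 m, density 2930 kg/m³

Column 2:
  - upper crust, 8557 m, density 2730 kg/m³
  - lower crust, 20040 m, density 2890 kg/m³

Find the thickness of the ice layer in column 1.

Take the compensation level at the base of the deeper column (depth z_c below the surface of column 1) and equate Σ ρ_i t_i down to z_c; mantle fills any gap and the z_c terms cancel.
Column 1: x×905 + 16660×2880 + 11880×2930 + (z_c − 28540 − x)×3210
Column 2: 1044×0 + 8557×2730 + 20040×2890 + (z_c − 1044 − 28597)×3210
The z_c×3210 term appears on both sides and cancels. Collect the known terms of each column as K = Σ(ρt)_known − 3210 × (depth of known layers): K_1 = 82789200 − 3210×28540 = −8824200; K_2 = 81276210 − 3210×(1044 + 28597) = −13871400.
Balance: K_1 − x×(3210 − 905) = K_2, so x = (K_1 − K_2)/(3210 − 905) = 5047200/2305 = 2190 m.

2190 m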